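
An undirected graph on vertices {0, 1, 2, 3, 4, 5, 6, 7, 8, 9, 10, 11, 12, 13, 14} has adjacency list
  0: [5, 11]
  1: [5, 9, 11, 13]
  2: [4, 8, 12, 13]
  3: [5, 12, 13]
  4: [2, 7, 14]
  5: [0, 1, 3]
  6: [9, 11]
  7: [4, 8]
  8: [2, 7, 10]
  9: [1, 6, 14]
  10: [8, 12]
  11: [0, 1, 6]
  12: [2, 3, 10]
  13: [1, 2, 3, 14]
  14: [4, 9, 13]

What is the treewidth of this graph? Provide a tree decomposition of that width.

Every bag has size at most 4, so the width is 4 − 1 = 3 and tw(G) ≤ 3. For the lower bound: the 4 vertex sets {0,6,11}, {5}, {1}, {3,9,13,14} are disjoint, each induces a connected subgraph, and every pair is joined by at least one edge of G. Contracting each set to a single vertex therefore yields K_{4} as a minor, and since treewidth is minor-monotone, tw(G) ≥ tw(K_{4}) = 3. Combining the bounds, tw(G) = 3.

Treewidth 3.
One such decomposition:
Bags: B1 = {0, 5, 6, 11}  B2 = {1, 5, 6, 11}  B3 = {1, 5, 6, 9}  B4 = {1, 3, 5, 9}  B5 = {1, 3, 9, 13}  B6 = {3, 9, 13, 14}  B7 = {3, 12, 13, 14}  B8 = {2, 12, 13, 14}  B9 = {2, 4, 12, 14}  B10 = {2, 4, 10, 12}  B11 = {2, 4, 8, 10}  B12 = {4, 7, 8, 10}
Tree: B1–B2, B2–B3, B3–B4, B4–B5, B5–B6, B6–B7, B7–B8, B8–B9, B9–B10, B10–B11, B11–B12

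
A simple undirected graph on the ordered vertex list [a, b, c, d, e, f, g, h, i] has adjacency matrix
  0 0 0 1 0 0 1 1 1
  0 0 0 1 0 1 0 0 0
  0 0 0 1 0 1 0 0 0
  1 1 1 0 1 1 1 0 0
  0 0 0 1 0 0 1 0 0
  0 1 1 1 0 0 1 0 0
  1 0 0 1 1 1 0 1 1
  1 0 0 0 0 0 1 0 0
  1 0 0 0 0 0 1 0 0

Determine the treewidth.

2

A width-2 tree decomposition is:
Bags: B1 = {d, e, g}  B2 = {a, d, g}  B3 = {a, g, i}  B4 = {a, g, h}  B5 = {d, f, g}  B6 = {c, d, f}  B7 = {b, d, f}
Tree: B1–B2, B2–B3, B3–B4, B1–B5, B5–B6, B6–B7
The largest bag has 3 vertices, giving width 2; this decomposition certifies tw(G) ≤ 2. Conversely, {a, d, g} is a clique of size 3, and the vertices of any clique must share a bag in every tree decomposition; so some bag has ≥ 3 vertices and tw(G) ≥ 2. Hence tw(G) = 2 exactly.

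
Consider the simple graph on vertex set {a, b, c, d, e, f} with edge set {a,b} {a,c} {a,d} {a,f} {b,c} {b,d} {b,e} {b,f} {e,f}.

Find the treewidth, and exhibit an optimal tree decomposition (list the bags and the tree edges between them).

Treewidth 2.
One optimal decomposition is:
Bags: B1 = {a, b, d}  B2 = {a, b, f}  B3 = {b, e, f}  B4 = {a, b, c}
Tree: B1–B2, B2–B3, B2–B4

The largest bag has 3 vertices, giving width 2; this decomposition certifies tw(G) ≤ 2. On the other hand G contains the 3-clique {b, e, f}. A clique must lie in a single bag of any decomposition, so no decomposition can have width below 2. The upper and lower bounds meet at 2, so that is the treewidth.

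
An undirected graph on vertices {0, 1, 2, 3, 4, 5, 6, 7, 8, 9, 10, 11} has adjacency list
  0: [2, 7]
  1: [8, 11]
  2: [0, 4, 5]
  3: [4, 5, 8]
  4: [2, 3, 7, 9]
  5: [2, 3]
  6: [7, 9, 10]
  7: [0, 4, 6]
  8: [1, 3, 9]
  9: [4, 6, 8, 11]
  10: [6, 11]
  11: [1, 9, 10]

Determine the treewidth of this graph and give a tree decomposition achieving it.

The largest bag has 4 vertices, giving width 3; this decomposition certifies tw(G) ≤ 3. For the lower bound: the 4 vertex sets {1,10,11}, {6}, {9}, {3,4,7,8} are disjoint, each induces a connected subgraph, and every pair is joined by at least one edge of G. Contracting each set to a single vertex therefore yields K_{4} as a minor, and since treewidth is minor-monotone, tw(G) ≥ tw(K_{4}) = 3. The upper and lower bounds meet at 3, so that is the treewidth.

Treewidth 3.
Bags: B1 = {1, 6, 10, 11}  B2 = {1, 6, 9, 11}  B3 = {1, 6, 8, 9}  B4 = {6, 7, 8, 9}  B5 = {4, 7, 8, 9}  B6 = {3, 4, 7, 8}  B7 = {0, 3, 4, 7}  B8 = {0, 2, 3, 4}  B9 = {0, 2, 3, 5}
Tree: B1–B2, B2–B3, B3–B4, B4–B5, B5–B6, B6–B7, B7–B8, B8–B9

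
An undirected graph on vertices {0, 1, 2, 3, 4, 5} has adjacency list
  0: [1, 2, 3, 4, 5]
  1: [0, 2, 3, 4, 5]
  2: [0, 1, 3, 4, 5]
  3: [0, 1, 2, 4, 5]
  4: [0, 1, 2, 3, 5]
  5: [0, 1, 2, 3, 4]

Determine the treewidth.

5

A width-5 tree decomposition is:
Bags: B1 = {0, 1, 2, 3, 4, 5}
Tree: (single bag)
With just one bag of size 6, the width is 6 − 1 = 5, so tw(G) ≤ 5. On the other hand G contains the 6-clique {0, 1, 2, 3, 4, 5}. A clique must lie in a single bag of any decomposition, so no decomposition can have width below 5. Hence tw(G) = 5 exactly.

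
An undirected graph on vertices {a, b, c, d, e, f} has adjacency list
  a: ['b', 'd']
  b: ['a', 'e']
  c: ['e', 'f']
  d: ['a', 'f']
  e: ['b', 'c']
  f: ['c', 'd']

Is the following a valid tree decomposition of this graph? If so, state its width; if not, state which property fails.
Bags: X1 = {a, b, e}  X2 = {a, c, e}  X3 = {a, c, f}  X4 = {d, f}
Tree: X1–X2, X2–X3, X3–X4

No — edge (a,d) lies in no bag.

A tree decomposition must satisfy three properties: every vertex lies in some bag; for every edge, both endpoints lie together in some bag; and for every vertex, the bags containing it form a connected subtree. Here edge (a,d) lies in no bag, so the decomposition is invalid.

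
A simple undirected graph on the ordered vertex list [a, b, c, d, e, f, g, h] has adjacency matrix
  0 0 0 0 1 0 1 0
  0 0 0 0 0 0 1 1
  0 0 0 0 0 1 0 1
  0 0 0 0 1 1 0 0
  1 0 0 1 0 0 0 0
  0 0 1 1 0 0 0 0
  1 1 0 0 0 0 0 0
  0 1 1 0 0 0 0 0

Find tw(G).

A width-2 tree decomposition is:
Bags: B1 = {a, b, g}  B2 = {a, b, e}  B3 = {b, d, e}  B4 = {b, d, f}  B5 = {b, c, f}  B6 = {b, c, h}
Tree: B1–B2, B2–B3, B3–B4, B4–B5, B5–B6
Each bag holds 3 vertices, so the decomposition has width 2, which upper-bounds the treewidth. Since b–g–a–e–d–f–c–h–b is a cycle in G, G is not acyclic. Forests are exactly the graphs of treewidth ≤ 1, so tw(G) ≥ 2. Hence tw(G) = 2 exactly.

2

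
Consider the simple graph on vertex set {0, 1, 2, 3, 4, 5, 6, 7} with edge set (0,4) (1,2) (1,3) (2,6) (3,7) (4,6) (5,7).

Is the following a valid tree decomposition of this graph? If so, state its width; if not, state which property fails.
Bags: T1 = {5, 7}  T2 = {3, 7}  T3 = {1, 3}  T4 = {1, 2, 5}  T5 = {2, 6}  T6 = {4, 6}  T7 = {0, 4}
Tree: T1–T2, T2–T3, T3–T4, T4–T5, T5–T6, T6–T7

No — bags containing vertex 5 are not connected in the tree.

A tree decomposition must satisfy three properties: every vertex lies in some bag; for every edge, both endpoints lie together in some bag; and for every vertex, the bags containing it form a connected subtree. Here bags containing vertex 5 are not connected in the tree, so the decomposition is invalid.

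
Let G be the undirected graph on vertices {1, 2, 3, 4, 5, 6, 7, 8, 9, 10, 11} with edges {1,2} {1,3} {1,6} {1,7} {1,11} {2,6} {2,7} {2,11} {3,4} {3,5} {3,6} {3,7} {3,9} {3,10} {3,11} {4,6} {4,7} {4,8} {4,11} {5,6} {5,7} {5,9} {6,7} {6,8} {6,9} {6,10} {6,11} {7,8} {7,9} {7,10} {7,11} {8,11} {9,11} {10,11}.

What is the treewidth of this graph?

A width-4 tree decomposition is:
Bags: B1 = {3, 6, 7, 9, 11}  B2 = {3, 5, 6, 7, 9}  B3 = {3, 4, 6, 7, 11}  B4 = {1, 3, 6, 7, 11}  B5 = {3, 6, 7, 10, 11}  B6 = {1, 2, 6, 7, 11}  B7 = {4, 6, 7, 8, 11}
Tree: B1–B2, B1–B3, B3–B4, B3–B5, B4–B6, B3–B7
Every bag has size at most 5, so the width is 5 − 1 = 4 and tw(G) ≤ 4. On the other hand G contains the 5-clique {4, 6, 7, 8, 11}. A clique must lie in a single bag of any decomposition, so no decomposition can have width below 4. The upper and lower bounds meet at 4, so that is the treewidth.

4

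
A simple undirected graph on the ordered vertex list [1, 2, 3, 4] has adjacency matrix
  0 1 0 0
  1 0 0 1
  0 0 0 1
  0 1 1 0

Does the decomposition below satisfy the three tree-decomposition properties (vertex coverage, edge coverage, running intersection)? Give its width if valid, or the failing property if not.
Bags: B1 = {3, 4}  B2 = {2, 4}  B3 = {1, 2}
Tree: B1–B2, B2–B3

Yes; width 1.

Vertex coverage: the bags together contain {1, 2, 3, 4}, the full vertex set. Edge coverage: each edge of G has both endpoints in at least one bag. Running intersection: for every vertex, the bags containing it form a connected subtree. All three properties hold, so this is a valid tree decomposition of width max|bag| − 1 = 1, and hence tw(G) ≤ 1.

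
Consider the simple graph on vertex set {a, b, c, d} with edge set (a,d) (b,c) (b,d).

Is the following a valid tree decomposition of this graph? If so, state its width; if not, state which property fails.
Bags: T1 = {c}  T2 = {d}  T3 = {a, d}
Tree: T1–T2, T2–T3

A tree decomposition must satisfy three properties: every vertex lies in some bag; for every edge, both endpoints lie together in some bag; and for every vertex, the bags containing it form a connected subtree. Here vertex b appears in no bag, so the decomposition is invalid.

No — vertex b appears in no bag.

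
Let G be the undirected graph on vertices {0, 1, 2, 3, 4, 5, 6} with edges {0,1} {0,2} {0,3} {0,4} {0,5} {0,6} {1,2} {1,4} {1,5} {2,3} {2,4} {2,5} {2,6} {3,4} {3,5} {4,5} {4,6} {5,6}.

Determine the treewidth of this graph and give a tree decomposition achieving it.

Every bag has size at most 5, so the width is 5 − 1 = 4 and tw(G) ≤ 4. For the lower bound, the 5 vertices {0, 1, 2, 4, 5} are pairwise adjacent, and any tree decomposition puts a clique entirely inside one bag — forcing width ≥ 4. Hence tw(G) = 4 exactly.

Treewidth 4.
Bags: B1 = {0, 2, 4, 5, 6}  B2 = {0, 1, 2, 4, 5}  B3 = {0, 2, 3, 4, 5}
Tree: B1–B2, B2–B3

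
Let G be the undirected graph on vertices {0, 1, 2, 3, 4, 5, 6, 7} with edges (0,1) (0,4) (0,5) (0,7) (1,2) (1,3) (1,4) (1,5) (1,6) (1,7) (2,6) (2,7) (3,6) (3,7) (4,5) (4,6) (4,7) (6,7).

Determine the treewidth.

A width-3 tree decomposition is:
Bags: B1 = {1, 4, 6, 7}  B2 = {0, 1, 4, 7}  B3 = {1, 3, 6, 7}  B4 = {1, 2, 6, 7}  B5 = {0, 1, 4, 5}
Tree: B1–B2, B1–B3, B1–B4, B2–B5
Every bag has size at most 4, so the width is 4 − 1 = 3 and tw(G) ≤ 3. On the other hand G contains the 4-clique {0, 1, 4, 5}. A clique must lie in a single bag of any decomposition, so no decomposition can have width below 3. Therefore the treewidth is 3.

3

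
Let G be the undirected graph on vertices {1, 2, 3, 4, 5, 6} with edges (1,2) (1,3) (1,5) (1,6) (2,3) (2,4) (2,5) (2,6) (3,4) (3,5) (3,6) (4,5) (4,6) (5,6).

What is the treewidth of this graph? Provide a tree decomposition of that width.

The largest bag has 5 vertices, giving width 4; this decomposition certifies tw(G) ≤ 4. Conversely, {1, 2, 3, 5, 6} is a clique of size 5, and the vertices of any clique must share a bag in every tree decomposition; so some bag has ≥ 5 vertices and tw(G) ≥ 4. Hence tw(G) = 4 exactly.

Treewidth 4.
One optimal decomposition is:
Bags: B1 = {1, 2, 3, 5, 6}  B2 = {2, 3, 4, 5, 6}
Tree: B1–B2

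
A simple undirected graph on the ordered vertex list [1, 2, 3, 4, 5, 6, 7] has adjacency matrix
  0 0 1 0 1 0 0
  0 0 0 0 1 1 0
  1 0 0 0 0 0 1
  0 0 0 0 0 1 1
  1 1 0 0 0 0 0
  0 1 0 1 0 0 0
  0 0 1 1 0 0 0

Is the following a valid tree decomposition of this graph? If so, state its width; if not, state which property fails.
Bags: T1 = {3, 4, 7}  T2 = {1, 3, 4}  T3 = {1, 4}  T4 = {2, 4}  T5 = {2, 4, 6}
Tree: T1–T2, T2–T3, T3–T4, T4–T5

No — vertex 5 appears in no bag.

A tree decomposition must satisfy three properties: every vertex lies in some bag; for every edge, both endpoints lie together in some bag; and for every vertex, the bags containing it form a connected subtree. Here vertex 5 appears in no bag, so the decomposition is invalid.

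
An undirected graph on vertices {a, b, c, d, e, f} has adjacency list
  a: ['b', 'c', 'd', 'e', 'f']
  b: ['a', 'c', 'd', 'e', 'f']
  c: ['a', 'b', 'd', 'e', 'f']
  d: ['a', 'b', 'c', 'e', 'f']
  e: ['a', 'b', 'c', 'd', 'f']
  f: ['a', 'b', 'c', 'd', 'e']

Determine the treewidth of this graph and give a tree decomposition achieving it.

With just one bag of size 6, the width is 6 − 1 = 5, so tw(G) ≤ 5. Conversely, {a, b, c, d, e, f} is a clique of size 6, and the vertices of any clique must share a bag in every tree decomposition; so some bag has ≥ 6 vertices and tw(G) ≥ 5. Therefore the treewidth is 5.

Treewidth 5.
Bags: B1 = {a, b, c, d, e, f}
Tree: (single bag)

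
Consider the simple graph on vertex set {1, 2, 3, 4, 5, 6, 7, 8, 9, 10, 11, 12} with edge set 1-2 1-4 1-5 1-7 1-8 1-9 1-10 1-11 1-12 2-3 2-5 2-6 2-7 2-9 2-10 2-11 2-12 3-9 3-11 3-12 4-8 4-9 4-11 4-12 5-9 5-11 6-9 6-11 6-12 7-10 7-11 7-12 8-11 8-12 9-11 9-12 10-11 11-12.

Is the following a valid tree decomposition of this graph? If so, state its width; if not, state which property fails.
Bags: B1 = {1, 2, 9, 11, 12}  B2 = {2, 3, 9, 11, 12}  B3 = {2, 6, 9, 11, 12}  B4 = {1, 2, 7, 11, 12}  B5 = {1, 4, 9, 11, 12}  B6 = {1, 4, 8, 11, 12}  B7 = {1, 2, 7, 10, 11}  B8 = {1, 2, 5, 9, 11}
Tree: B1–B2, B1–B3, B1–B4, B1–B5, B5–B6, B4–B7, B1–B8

Yes; width 4.

Vertex coverage: the bags together contain {1, 2, 3, 4, 5, 6, 7, 8, 9, 10, 11, 12}, the full vertex set. Edge coverage: each edge of G has both endpoints in at least one bag. Running intersection: for every vertex, the bags containing it form a connected subtree. All three properties hold, so this is a valid tree decomposition of width max|bag| − 1 = 4, and hence tw(G) ≤ 4.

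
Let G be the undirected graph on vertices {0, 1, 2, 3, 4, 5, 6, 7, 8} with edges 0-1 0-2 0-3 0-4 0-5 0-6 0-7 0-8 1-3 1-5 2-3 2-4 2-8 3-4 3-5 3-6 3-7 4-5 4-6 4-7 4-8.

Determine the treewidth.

3

A width-3 tree decomposition is:
Bags: B1 = {0, 3, 4, 7}  B2 = {0, 3, 4, 5}  B3 = {0, 2, 3, 4}  B4 = {0, 3, 4, 6}  B5 = {0, 1, 3, 5}  B6 = {0, 2, 4, 8}
Tree: B1–B2, B1–B3, B2–B4, B2–B5, B3–B6
Each bag holds 4 vertices, so the decomposition has width 3, which upper-bounds the treewidth. For the lower bound, the 4 vertices {0, 2, 4, 8} are pairwise adjacent, and any tree decomposition puts a clique entirely inside one bag — forcing width ≥ 3. The upper and lower bounds meet at 3, so that is the treewidth.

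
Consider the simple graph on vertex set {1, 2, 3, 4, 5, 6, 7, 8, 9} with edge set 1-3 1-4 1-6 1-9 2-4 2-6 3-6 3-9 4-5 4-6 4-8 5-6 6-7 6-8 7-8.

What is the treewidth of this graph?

2

A width-2 tree decomposition is:
Bags: B1 = {4, 5, 6}  B2 = {1, 4, 6}  B3 = {1, 3, 6}  B4 = {4, 6, 8}  B5 = {2, 4, 6}  B6 = {1, 3, 9}  B7 = {6, 7, 8}
Tree: B1–B2, B2–B3, B1–B4, B4–B5, B3–B6, B4–B7
Each bag holds 3 vertices, so the decomposition has width 2, which upper-bounds the treewidth. For the lower bound, the 3 vertices {1, 3, 9} are pairwise adjacent, and any tree decomposition puts a clique entirely inside one bag — forcing width ≥ 2. Hence tw(G) = 2 exactly.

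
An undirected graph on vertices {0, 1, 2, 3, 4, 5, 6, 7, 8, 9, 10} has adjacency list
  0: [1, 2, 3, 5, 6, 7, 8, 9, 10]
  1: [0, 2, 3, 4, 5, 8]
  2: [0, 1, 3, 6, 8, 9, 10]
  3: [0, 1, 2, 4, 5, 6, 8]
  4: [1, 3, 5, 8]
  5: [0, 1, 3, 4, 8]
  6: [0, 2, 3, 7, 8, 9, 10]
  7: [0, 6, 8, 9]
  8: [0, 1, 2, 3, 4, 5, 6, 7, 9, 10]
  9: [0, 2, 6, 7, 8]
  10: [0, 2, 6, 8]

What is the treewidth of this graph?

A width-4 tree decomposition is:
Bags: B1 = {0, 2, 3, 6, 8}  B2 = {0, 1, 2, 3, 8}  B3 = {0, 2, 6, 8, 9}  B4 = {0, 6, 7, 8, 9}  B5 = {0, 1, 3, 5, 8}  B6 = {0, 2, 6, 8, 10}  B7 = {1, 3, 4, 5, 8}
Tree: B1–B2, B1–B3, B3–B4, B2–B5, B1–B6, B5–B7
Every bag has size at most 5, so the width is 5 − 1 = 4 and tw(G) ≤ 4. On the other hand G contains the 5-clique {0, 1, 2, 3, 8}. A clique must lie in a single bag of any decomposition, so no decomposition can have width below 4. Hence tw(G) = 4 exactly.

4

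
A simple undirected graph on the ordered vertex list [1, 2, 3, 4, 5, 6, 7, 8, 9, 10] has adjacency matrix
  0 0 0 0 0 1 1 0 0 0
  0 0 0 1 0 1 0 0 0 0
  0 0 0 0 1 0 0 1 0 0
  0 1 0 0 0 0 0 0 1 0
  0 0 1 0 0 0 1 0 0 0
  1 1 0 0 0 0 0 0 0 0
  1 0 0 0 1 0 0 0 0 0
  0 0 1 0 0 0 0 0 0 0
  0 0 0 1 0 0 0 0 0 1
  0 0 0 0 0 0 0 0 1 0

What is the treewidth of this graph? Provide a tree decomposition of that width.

The largest bag has 2 vertices, giving width 1; this decomposition certifies tw(G) ≤ 1. G has an edge, so its treewidth is at least 1. Combining the bounds, tw(G) = 1.

Treewidth 1.
One optimal decomposition is:
Bags: B1 = {3, 8}  B2 = {3, 5}  B3 = {5, 7}  B4 = {1, 7}  B5 = {1, 6}  B6 = {2, 6}  B7 = {2, 4}  B8 = {4, 9}  B9 = {9, 10}
Tree: B1–B2, B2–B3, B3–B4, B4–B5, B5–B6, B6–B7, B7–B8, B8–B9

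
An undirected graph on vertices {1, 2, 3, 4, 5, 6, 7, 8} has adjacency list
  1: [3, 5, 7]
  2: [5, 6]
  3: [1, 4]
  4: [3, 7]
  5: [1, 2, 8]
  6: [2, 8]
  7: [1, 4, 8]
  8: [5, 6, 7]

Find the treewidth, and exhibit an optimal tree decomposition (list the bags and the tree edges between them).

The largest bag has 3 vertices, giving width 2; this decomposition certifies tw(G) ≤ 2. Since 3–4–7–1–3 is a cycle in G, G is not acyclic. Forests are exactly the graphs of treewidth ≤ 1, so tw(G) ≥ 2. The upper and lower bounds meet at 2, so that is the treewidth.

Treewidth 2.
One such decomposition:
Bags: B1 = {1, 3, 4}  B2 = {1, 4, 7}  B3 = {1, 5, 7}  B4 = {5, 7, 8}  B5 = {2, 5, 8}  B6 = {2, 6, 8}
Tree: B1–B2, B2–B3, B3–B4, B4–B5, B5–B6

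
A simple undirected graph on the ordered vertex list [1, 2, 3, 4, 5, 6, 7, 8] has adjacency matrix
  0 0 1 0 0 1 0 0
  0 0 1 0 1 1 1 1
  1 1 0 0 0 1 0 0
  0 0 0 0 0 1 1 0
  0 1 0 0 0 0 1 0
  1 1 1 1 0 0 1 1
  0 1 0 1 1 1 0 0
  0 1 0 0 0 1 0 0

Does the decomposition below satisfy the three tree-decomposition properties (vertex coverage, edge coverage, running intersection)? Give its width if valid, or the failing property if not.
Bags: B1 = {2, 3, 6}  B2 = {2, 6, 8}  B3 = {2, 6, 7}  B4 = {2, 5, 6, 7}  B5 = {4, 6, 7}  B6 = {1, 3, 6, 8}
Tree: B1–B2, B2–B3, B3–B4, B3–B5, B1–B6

No — bags containing vertex 8 are not connected in the tree.

A tree decomposition must satisfy three properties: every vertex lies in some bag; for every edge, both endpoints lie together in some bag; and for every vertex, the bags containing it form a connected subtree. Here bags containing vertex 8 are not connected in the tree, so the decomposition is invalid.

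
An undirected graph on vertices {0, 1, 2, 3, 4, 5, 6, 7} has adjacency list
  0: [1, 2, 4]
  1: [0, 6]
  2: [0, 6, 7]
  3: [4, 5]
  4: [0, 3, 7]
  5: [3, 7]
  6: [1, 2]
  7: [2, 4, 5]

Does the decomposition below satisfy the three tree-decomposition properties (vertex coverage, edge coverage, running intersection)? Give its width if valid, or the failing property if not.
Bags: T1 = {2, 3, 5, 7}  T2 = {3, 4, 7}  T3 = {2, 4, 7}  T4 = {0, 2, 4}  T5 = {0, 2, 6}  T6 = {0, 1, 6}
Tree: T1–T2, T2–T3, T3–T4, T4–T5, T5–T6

A tree decomposition must satisfy three properties: every vertex lies in some bag; for every edge, both endpoints lie together in some bag; and for every vertex, the bags containing it form a connected subtree. Here bags containing vertex 2 are not connected in the tree, so the decomposition is invalid.

No — bags containing vertex 2 are not connected in the tree.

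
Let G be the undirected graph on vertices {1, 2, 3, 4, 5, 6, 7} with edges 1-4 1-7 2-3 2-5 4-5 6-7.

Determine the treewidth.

A width-1 tree decomposition is:
Bags: B1 = {2, 3}  B2 = {2, 5}  B3 = {4, 5}  B4 = {1, 4}  B5 = {1, 7}  B6 = {6, 7}
Tree: B1–B2, B2–B3, B3–B4, B4–B5, B5–B6
Each bag holds 2 vertices, so the decomposition has width 1, which upper-bounds the treewidth. G has an edge, so its treewidth is at least 1. The upper and lower bounds meet at 1, so that is the treewidth.

1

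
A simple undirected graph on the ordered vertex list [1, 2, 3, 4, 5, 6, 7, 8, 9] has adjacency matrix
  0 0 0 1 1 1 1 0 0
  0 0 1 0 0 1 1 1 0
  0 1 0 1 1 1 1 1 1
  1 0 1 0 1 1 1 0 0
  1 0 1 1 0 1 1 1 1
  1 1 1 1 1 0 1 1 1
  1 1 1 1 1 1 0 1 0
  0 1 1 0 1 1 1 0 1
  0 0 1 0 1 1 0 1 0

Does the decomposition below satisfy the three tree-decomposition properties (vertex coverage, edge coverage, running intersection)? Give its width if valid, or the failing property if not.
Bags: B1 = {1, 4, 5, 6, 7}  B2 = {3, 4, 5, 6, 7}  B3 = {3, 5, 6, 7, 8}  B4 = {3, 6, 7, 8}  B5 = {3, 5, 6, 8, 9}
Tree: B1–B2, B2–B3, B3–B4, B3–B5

No — vertex 2 appears in no bag.

A tree decomposition must satisfy three properties: every vertex lies in some bag; for every edge, both endpoints lie together in some bag; and for every vertex, the bags containing it form a connected subtree. Here vertex 2 appears in no bag, so the decomposition is invalid.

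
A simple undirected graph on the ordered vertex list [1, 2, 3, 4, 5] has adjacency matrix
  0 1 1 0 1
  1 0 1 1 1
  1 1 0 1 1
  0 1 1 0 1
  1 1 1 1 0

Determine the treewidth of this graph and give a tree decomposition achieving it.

The largest bag has 4 vertices, giving width 3; this decomposition certifies tw(G) ≤ 3. For the lower bound, the 4 vertices {1, 2, 3, 5} are pairwise adjacent, and any tree decomposition puts a clique entirely inside one bag — forcing width ≥ 3. Hence tw(G) = 3 exactly.

Treewidth 3.
Bags: B1 = {1, 2, 3, 5}  B2 = {2, 3, 4, 5}
Tree: B1–B2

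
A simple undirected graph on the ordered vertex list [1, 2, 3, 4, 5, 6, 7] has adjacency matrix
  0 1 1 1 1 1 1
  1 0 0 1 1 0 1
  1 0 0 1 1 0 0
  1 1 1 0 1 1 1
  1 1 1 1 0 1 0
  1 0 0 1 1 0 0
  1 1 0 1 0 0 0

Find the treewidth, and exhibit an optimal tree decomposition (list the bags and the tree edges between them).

Treewidth 3.
Bags: B1 = {1, 2, 4, 5}  B2 = {1, 3, 4, 5}  B3 = {1, 2, 4, 7}  B4 = {1, 4, 5, 6}
Tree: B1–B2, B1–B3, B2–B4

The largest bag has 4 vertices, giving width 3; this decomposition certifies tw(G) ≤ 3. Conversely, {1, 2, 4, 5} is a clique of size 4, and the vertices of any clique must share a bag in every tree decomposition; so some bag has ≥ 4 vertices and tw(G) ≥ 3. Combining the bounds, tw(G) = 3.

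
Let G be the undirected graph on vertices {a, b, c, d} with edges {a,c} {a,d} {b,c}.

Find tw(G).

1

A width-1 tree decomposition is:
Bags: B1 = {b, c}  B2 = {a, c}  B3 = {a, d}
Tree: B1–B2, B2–B3
Each bag holds 2 vertices, so the decomposition has width 1, which upper-bounds the treewidth. Since G has at least one edge (e.g. b–c), it is not an edgeless graph, so tw(G) ≥ 1. Hence tw(G) = 1 exactly.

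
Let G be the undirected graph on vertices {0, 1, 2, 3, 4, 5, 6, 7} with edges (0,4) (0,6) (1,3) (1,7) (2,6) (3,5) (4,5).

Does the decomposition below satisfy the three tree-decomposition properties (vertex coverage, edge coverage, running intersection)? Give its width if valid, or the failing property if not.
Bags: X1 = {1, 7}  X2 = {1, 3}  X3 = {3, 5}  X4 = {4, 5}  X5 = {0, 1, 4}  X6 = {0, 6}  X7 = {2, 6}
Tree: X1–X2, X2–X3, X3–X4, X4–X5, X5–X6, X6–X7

A tree decomposition must satisfy three properties: every vertex lies in some bag; for every edge, both endpoints lie together in some bag; and for every vertex, the bags containing it form a connected subtree. Here bags containing vertex 1 are not connected in the tree, so the decomposition is invalid.

No — bags containing vertex 1 are not connected in the tree.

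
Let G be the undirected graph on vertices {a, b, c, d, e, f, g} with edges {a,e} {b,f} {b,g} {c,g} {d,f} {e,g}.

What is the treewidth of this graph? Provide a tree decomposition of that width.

Every bag has size at most 2, so the width is 2 − 1 = 1 and tw(G) ≤ 1. Since G has at least one edge (e.g. b–f), it is not an edgeless graph, so tw(G) ≥ 1. Combining the bounds, tw(G) = 1.

Treewidth 1.
Bags: B1 = {b, f}  B2 = {d, f}  B3 = {b, g}  B4 = {e, g}  B5 = {a, e}  B6 = {c, g}
Tree: B1–B2, B1–B3, B3–B4, B4–B5, B3–B6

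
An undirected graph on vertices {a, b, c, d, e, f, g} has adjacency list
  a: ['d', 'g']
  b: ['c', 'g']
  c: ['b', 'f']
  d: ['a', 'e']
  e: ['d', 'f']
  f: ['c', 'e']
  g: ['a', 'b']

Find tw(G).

A width-2 tree decomposition is:
Bags: B1 = {a, d, g}  B2 = {b, d, g}  B3 = {b, c, d}  B4 = {c, d, f}  B5 = {d, e, f}
Tree: B1–B2, B2–B3, B3–B4, B4–B5
Each bag holds 3 vertices, so the decomposition has width 2, which upper-bounds the treewidth. For the lower bound, G contains the cycle d–a–g–b–c–f–e–d, so G is not a forest; only forests have treewidth ≤ 1, hence tw(G) ≥ 2. The upper and lower bounds meet at 2, so that is the treewidth.

2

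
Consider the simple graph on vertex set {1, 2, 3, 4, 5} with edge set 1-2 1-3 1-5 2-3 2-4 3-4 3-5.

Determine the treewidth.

A width-2 tree decomposition is:
Bags: B1 = {1, 2, 3}  B2 = {1, 3, 5}  B3 = {2, 3, 4}
Tree: B1–B2, B1–B3
Every bag has size at most 3, so the width is 3 − 1 = 2 and tw(G) ≤ 2. On the other hand G contains the 3-clique {1, 2, 3}. A clique must lie in a single bag of any decomposition, so no decomposition can have width below 2. Therefore the treewidth is 2.

2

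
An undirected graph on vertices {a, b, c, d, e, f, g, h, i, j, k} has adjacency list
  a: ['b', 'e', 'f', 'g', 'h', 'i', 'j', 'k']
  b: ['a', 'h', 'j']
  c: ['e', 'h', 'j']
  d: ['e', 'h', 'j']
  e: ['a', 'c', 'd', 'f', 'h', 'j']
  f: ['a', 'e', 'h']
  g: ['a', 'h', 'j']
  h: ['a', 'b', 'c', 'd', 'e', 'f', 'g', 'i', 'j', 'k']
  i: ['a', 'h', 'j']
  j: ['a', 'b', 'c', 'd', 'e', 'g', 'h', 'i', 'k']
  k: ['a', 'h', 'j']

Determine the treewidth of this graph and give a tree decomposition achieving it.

Treewidth 3.
Bags: B1 = {c, e, h, j}  B2 = {d, e, h, j}  B3 = {a, e, h, j}  B4 = {a, b, h, j}  B5 = {a, e, f, h}  B6 = {a, h, j, k}  B7 = {a, h, i, j}  B8 = {a, g, h, j}
Tree: B1–B2, B2–B3, B3–B4, B3–B5, B3–B6, B4–B7, B3–B8

Each bag holds 4 vertices, so the decomposition has width 3, which upper-bounds the treewidth. For the lower bound, the 4 vertices {d, e, h, j} are pairwise adjacent, and any tree decomposition puts a clique entirely inside one bag — forcing width ≥ 3. Hence tw(G) = 3 exactly.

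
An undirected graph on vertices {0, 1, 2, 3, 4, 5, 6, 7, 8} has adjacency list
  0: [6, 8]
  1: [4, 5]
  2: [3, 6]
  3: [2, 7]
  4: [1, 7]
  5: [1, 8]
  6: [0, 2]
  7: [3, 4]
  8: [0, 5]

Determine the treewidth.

2

A width-2 tree decomposition is:
Bags: B1 = {0, 5, 8}  B2 = {0, 5, 6}  B3 = {2, 5, 6}  B4 = {2, 3, 5}  B5 = {3, 5, 7}  B6 = {4, 5, 7}  B7 = {1, 4, 5}
Tree: B1–B2, B2–B3, B3–B4, B4–B5, B5–B6, B6–B7
Each bag holds 3 vertices, so the decomposition has width 2, which upper-bounds the treewidth. For the lower bound, G contains the cycle 5–8–0–6–2–3–7–4–1–5, so G is not a forest; only forests have treewidth ≤ 1, hence tw(G) ≥ 2. Therefore the treewidth is 2.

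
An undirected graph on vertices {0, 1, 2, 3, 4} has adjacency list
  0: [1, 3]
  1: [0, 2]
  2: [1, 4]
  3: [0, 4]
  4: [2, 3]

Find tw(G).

2

A width-2 tree decomposition is:
Bags: B1 = {2, 3, 4}  B2 = {0, 2, 3}  B3 = {0, 1, 2}
Tree: B1–B2, B2–B3
Each bag holds 3 vertices, so the decomposition has width 2, which upper-bounds the treewidth. Since 2–4–3–0–1–2 is a cycle in G, G is not acyclic. Forests are exactly the graphs of treewidth ≤ 1, so tw(G) ≥ 2. The upper and lower bounds meet at 2, so that is the treewidth.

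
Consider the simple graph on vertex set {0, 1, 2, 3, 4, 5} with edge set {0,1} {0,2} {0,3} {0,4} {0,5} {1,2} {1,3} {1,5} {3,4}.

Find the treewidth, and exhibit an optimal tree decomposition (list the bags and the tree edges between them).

The largest bag has 3 vertices, giving width 2; this decomposition certifies tw(G) ≤ 2. On the other hand G contains the 3-clique {0, 1, 2}. A clique must lie in a single bag of any decomposition, so no decomposition can have width below 2. Therefore the treewidth is 2.

Treewidth 2.
One such decomposition:
Bags: B1 = {0, 1, 2}  B2 = {0, 1, 3}  B3 = {0, 1, 5}  B4 = {0, 3, 4}
Tree: B1–B2, B1–B3, B2–B4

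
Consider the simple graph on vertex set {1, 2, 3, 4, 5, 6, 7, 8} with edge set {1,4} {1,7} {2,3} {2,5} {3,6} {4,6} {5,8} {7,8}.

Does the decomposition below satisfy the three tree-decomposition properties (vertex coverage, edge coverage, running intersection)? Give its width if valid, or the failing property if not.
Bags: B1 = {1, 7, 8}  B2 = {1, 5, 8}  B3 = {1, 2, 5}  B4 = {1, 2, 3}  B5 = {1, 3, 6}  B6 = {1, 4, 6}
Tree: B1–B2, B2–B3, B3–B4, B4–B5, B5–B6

Yes; width 2.

Checking the three conditions: (i) the bags cover all of {1, 2, 3, 4, 5, 6, 7, 8}; (ii) for each edge, some bag contains both endpoints; (iii) the bags containing any fixed vertex form a subtree. All hold, so the decomposition is valid with width 3 − 1 = 2.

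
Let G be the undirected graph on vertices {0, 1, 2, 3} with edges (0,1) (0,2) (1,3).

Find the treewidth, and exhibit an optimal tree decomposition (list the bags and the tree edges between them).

Treewidth 1.
One such decomposition:
Bags: B1 = {0, 1}  B2 = {0, 2}  B3 = {1, 3}
Tree: B1–B2, B1–B3

The largest bag has 2 vertices, giving width 1; this decomposition certifies tw(G) ≤ 1. Since G has at least one edge (e.g. 0–1), it is not an edgeless graph, so tw(G) ≥ 1. Combining the bounds, tw(G) = 1.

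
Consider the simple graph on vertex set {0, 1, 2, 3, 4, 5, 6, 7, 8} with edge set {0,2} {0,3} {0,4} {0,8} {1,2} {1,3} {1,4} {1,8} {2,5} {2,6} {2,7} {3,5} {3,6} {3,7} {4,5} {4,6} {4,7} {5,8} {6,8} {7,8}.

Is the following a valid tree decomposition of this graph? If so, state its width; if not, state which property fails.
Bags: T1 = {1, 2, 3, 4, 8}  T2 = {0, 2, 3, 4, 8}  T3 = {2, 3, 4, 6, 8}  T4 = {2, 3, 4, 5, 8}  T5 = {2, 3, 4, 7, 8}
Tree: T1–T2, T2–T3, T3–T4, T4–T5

Yes; width 4.

Checking the three conditions: (i) the bags cover all of {0, 1, 2, 3, 4, 5, 6, 7, 8}; (ii) for each edge, some bag contains both endpoints; (iii) the bags containing any fixed vertex form a subtree. All hold, so the decomposition is valid with width 5 − 1 = 4.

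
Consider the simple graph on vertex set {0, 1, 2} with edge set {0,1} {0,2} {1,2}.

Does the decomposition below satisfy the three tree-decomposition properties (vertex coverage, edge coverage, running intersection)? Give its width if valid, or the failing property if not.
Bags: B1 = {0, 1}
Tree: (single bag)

No — vertex 2 appears in no bag.

A tree decomposition must satisfy three properties: every vertex lies in some bag; for every edge, both endpoints lie together in some bag; and for every vertex, the bags containing it form a connected subtree. Here vertex 2 appears in no bag, so the decomposition is invalid.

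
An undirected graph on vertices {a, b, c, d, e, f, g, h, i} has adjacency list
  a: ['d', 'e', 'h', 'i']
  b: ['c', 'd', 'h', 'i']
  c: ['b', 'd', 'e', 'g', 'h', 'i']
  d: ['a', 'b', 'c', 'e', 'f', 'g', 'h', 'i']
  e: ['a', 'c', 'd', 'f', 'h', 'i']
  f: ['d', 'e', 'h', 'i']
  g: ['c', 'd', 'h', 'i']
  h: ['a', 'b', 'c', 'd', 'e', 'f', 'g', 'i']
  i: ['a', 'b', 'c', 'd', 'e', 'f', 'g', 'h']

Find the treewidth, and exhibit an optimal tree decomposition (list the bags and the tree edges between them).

Each bag holds 5 vertices, so the decomposition has width 4, which upper-bounds the treewidth. On the other hand G contains the 5-clique {a, d, e, h, i}. A clique must lie in a single bag of any decomposition, so no decomposition can have width below 4. Therefore the treewidth is 4.

Treewidth 4.
One such decomposition:
Bags: B1 = {d, e, f, h, i}  B2 = {a, d, e, h, i}  B3 = {c, d, e, h, i}  B4 = {b, c, d, h, i}  B5 = {c, d, g, h, i}
Tree: B1–B2, B1–B3, B3–B4, B3–B5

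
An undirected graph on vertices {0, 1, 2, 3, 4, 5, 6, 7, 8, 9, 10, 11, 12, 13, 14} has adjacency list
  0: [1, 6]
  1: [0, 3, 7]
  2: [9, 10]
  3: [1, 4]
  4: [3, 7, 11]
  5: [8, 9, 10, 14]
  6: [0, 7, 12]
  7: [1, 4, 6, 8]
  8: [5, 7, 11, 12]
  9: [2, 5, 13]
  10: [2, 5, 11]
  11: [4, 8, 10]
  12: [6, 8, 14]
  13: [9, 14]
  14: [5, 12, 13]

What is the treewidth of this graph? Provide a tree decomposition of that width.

Each bag holds 4 vertices, so the decomposition has width 3, which upper-bounds the treewidth. For the lower bound: the 4 vertex sets {2,9,13}, {10}, {5}, {8,11,12,14} are disjoint, each induces a connected subgraph, and every pair is joined by at least one edge of G. Contracting each set to a single vertex therefore yields K_{4} as a minor, and since treewidth is minor-monotone, tw(G) ≥ tw(K_{4}) = 3. Combining the bounds, tw(G) = 3.

Treewidth 3.
One such decomposition:
Bags: B1 = {2, 9, 10, 13}  B2 = {5, 9, 10, 13}  B3 = {5, 10, 13, 14}  B4 = {5, 10, 11, 14}  B5 = {5, 8, 11, 14}  B6 = {8, 11, 12, 14}  B7 = {4, 8, 11, 12}  B8 = {4, 7, 8, 12}  B9 = {4, 6, 7, 12}  B10 = {3, 4, 6, 7}  B11 = {1, 3, 6, 7}  B12 = {0, 1, 3, 6}
Tree: B1–B2, B2–B3, B3–B4, B4–B5, B5–B6, B6–B7, B7–B8, B8–B9, B9–B10, B10–B11, B11–B12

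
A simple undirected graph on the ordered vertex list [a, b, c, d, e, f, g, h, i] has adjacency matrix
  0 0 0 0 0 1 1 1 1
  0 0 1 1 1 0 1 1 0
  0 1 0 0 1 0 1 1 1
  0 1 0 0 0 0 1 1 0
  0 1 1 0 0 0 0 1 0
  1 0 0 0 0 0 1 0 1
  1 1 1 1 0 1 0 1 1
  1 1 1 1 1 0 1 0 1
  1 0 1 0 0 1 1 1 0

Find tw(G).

3

A width-3 tree decomposition is:
Bags: B1 = {b, c, g, h}  B2 = {c, g, h, i}  B3 = {a, g, h, i}  B4 = {a, f, g, i}  B5 = {b, d, g, h}  B6 = {b, c, e, h}
Tree: B1–B2, B2–B3, B3–B4, B1–B5, B1–B6
Each bag holds 4 vertices, so the decomposition has width 3, which upper-bounds the treewidth. Conversely, {a, g, h, i} is a clique of size 4, and the vertices of any clique must share a bag in every tree decomposition; so some bag has ≥ 4 vertices and tw(G) ≥ 3. Hence tw(G) = 3 exactly.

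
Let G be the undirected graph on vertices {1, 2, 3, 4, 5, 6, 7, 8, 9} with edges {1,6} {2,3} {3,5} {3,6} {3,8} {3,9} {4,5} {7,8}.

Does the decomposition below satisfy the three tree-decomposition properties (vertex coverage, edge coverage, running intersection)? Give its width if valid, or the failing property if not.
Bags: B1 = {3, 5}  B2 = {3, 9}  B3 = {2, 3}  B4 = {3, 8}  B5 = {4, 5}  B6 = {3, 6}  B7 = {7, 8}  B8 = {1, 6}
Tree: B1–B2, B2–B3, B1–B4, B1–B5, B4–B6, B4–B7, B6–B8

Checking the three conditions: (i) the bags cover all of {1, 2, 3, 4, 5, 6, 7, 8, 9}; (ii) for each edge, some bag contains both endpoints; (iii) the bags containing any fixed vertex form a subtree. All hold, so the decomposition is valid with width 2 − 1 = 1.

Yes; width 1.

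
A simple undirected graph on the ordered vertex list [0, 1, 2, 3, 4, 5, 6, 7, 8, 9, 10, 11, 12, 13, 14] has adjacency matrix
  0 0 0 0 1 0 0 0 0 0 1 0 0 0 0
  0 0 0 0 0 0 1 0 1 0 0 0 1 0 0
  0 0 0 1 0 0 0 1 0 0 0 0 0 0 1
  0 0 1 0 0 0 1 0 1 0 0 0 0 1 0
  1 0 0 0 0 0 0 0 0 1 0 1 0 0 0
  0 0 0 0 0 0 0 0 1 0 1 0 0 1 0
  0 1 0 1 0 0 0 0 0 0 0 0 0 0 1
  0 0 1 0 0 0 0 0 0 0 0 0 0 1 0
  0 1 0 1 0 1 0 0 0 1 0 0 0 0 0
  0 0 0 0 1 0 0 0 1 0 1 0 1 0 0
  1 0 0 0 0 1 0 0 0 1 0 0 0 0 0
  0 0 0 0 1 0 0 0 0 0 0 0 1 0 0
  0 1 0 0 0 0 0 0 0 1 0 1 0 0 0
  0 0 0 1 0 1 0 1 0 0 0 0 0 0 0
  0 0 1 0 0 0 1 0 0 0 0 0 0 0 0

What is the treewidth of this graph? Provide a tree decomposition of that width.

Every bag has size at most 4, so the width is 4 − 1 = 3 and tw(G) ≤ 3. For the lower bound: the 4 vertex sets {0,4,11}, {12}, {9}, {1,5,8,10} are disjoint, each induces a connected subgraph, and every pair is joined by at least one edge of G. Contracting each set to a single vertex therefore yields K_{4} as a minor, and since treewidth is minor-monotone, tw(G) ≥ tw(K_{4}) = 3. The upper and lower bounds meet at 3, so that is the treewidth.

Treewidth 3.
One such decomposition:
Bags: B1 = {0, 4, 11, 12}  B2 = {0, 4, 9, 12}  B3 = {0, 9, 10, 12}  B4 = {1, 9, 10, 12}  B5 = {1, 8, 9, 10}  B6 = {1, 5, 8, 10}  B7 = {1, 5, 6, 8}  B8 = {3, 5, 6, 8}  B9 = {3, 5, 6, 13}  B10 = {3, 6, 13, 14}  B11 = {2, 3, 13, 14}  B12 = {2, 7, 13, 14}
Tree: B1–B2, B2–B3, B3–B4, B4–B5, B5–B6, B6–B7, B7–B8, B8–B9, B9–B10, B10–B11, B11–B12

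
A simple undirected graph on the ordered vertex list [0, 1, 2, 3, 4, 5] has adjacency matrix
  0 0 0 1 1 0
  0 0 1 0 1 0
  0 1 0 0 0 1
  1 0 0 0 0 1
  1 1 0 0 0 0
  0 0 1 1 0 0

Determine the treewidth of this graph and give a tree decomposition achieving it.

Treewidth 2.
One such decomposition:
Bags: B1 = {0, 3, 4}  B2 = {1, 3, 4}  B3 = {1, 2, 3}  B4 = {2, 3, 5}
Tree: B1–B2, B2–B3, B3–B4

Each bag holds 3 vertices, so the decomposition has width 2, which upper-bounds the treewidth. Since 3–0–4–1–2–5–3 is a cycle in G, G is not acyclic. Forests are exactly the graphs of treewidth ≤ 1, so tw(G) ≥ 2. The upper and lower bounds meet at 2, so that is the treewidth.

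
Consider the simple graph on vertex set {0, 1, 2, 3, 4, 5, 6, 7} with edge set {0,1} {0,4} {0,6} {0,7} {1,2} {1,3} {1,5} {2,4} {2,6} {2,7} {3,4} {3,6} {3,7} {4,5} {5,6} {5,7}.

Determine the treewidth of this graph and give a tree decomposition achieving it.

Treewidth 4.
One such decomposition:
Bags: B1 = {1, 3, 4, 6, 7}  B2 = {0, 1, 4, 6, 7}  B3 = {1, 4, 5, 6, 7}  B4 = {1, 2, 4, 6, 7}
Tree: B1–B2, B2–B3, B3–B4

Every bag has size at most 5, so the width is 5 − 1 = 4 and tw(G) ≤ 4. For the lower bound: the 5 vertex sets {1,3}, {0,7}, {5,6}, {4}, {2} are disjoint, each induces a connected subgraph, and every pair is joined by at least one edge of G. Contracting each set to a single vertex therefore yields K_{5} as a minor, and since treewidth is minor-monotone, tw(G) ≥ tw(K_{5}) = 4. Hence tw(G) = 4 exactly.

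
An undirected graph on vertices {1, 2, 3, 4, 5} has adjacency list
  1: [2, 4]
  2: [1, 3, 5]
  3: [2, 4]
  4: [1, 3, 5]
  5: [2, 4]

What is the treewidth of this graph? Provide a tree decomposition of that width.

Treewidth 2.
One such decomposition:
Bags: B1 = {2, 4, 5}  B2 = {2, 3, 4}  B3 = {1, 2, 4}
Tree: B1–B2, B2–B3

Every bag has size at most 3, so the width is 3 − 1 = 2 and tw(G) ≤ 2. Since 4–5–2–3–4 is a cycle in G, G is not acyclic. Forests are exactly the graphs of treewidth ≤ 1, so tw(G) ≥ 2. Combining the bounds, tw(G) = 2.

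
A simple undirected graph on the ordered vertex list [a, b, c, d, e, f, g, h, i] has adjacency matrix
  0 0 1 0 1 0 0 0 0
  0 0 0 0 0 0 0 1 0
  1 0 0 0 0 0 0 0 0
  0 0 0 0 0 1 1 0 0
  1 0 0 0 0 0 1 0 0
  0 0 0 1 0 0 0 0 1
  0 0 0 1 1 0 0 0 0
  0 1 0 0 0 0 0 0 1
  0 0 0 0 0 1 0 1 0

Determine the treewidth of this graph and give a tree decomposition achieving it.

Treewidth 1.
One such decomposition:
Bags: B1 = {b, h}  B2 = {h, i}  B3 = {f, i}  B4 = {d, f}  B5 = {d, g}  B6 = {e, g}  B7 = {a, e}  B8 = {a, c}
Tree: B1–B2, B2–B3, B3–B4, B4–B5, B5–B6, B6–B7, B7–B8

Every bag has size at most 2, so the width is 2 − 1 = 1 and tw(G) ≤ 1. Since G has at least one edge (e.g. b–h), it is not an edgeless graph, so tw(G) ≥ 1. Therefore the treewidth is 1.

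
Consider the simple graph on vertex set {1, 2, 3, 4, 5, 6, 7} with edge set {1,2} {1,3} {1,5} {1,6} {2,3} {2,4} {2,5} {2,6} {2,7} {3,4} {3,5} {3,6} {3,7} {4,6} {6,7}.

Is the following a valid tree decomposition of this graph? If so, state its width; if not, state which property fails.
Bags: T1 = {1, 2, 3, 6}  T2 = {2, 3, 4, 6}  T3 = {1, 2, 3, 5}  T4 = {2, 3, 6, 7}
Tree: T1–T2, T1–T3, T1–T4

Every vertex of G appears in some bag (union = {1, 2, 3, 4, 5, 6, 7}); every edge is covered by a bag; and for each vertex v the set of bags containing v is connected in the bag tree. The decomposition is therefore valid. The largest bag has 4 vertices, so the width is 3.

Yes; width 3.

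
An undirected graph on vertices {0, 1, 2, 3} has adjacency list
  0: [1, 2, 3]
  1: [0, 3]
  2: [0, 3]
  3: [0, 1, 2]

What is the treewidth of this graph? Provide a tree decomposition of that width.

Treewidth 2.
One optimal decomposition is:
Bags: B1 = {0, 1, 3}  B2 = {0, 2, 3}
Tree: B1–B2

The largest bag has 3 vertices, giving width 2; this decomposition certifies tw(G) ≤ 2. For the lower bound, the 3 vertices {0, 1, 3} are pairwise adjacent, and any tree decomposition puts a clique entirely inside one bag — forcing width ≥ 2. Hence tw(G) = 2 exactly.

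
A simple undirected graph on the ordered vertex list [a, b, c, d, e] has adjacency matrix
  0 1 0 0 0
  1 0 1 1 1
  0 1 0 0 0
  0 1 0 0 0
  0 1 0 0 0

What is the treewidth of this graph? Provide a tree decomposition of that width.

Each bag holds 2 vertices, so the decomposition has width 1, which upper-bounds the treewidth. G has an edge, so its treewidth is at least 1. Hence tw(G) = 1 exactly.

Treewidth 1.
One optimal decomposition is:
Bags: B1 = {a, b}  B2 = {b, d}  B3 = {b, c}  B4 = {b, e}
Tree: B1–B2, B2–B3, B1–B4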